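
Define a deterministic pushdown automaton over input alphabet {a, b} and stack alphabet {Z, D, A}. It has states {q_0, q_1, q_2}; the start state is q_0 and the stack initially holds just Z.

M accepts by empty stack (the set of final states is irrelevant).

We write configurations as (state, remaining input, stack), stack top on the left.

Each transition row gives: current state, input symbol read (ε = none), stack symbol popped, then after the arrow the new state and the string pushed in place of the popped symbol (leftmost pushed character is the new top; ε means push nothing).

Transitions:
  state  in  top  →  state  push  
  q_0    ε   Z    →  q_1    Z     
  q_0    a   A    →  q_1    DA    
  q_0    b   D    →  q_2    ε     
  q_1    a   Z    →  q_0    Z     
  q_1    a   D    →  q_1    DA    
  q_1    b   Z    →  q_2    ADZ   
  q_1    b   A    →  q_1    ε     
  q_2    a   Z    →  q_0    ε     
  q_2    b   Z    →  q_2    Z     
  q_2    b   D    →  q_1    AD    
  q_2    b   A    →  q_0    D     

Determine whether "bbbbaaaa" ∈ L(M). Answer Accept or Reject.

(q_0, bbbbaaaa, Z)
  ε-move, top Z: go to q_1, push Z → (q_1, bbbbaaaa, Z)
  read b, top Z: go to q_2, push ADZ → (q_2, bbbaaaa, ADZ)
  read b, top A: go to q_0, push D → (q_0, bbaaaa, DDZ)
  read b, top D: go to q_2, push ε → (q_2, baaaa, DZ)
  read b, top D: go to q_1, push AD → (q_1, aaaa, ADZ)
No transition applies at (q_1, aaaa, ADZ); input not fully consumed.

Reject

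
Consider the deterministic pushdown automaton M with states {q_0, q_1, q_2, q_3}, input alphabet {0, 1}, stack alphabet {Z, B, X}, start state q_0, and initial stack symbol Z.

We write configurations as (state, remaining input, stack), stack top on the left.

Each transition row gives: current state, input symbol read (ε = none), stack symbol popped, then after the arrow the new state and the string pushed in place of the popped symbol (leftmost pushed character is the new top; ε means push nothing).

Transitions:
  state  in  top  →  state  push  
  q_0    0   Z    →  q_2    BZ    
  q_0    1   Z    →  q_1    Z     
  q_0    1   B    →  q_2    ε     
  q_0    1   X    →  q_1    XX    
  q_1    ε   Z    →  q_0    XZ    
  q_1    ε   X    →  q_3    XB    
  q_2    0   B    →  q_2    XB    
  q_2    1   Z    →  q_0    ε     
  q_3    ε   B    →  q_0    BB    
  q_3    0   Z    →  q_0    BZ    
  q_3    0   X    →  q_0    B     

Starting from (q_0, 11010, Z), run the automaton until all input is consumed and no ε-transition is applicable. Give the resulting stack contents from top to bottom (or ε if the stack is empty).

(q_0, 11010, Z) ⊢ (q_1, 1010, Z) ⊢ (q_0, 1010, XZ) ⊢ (q_1, 010, XXZ) ⊢ (q_3, 010, XBXZ) ⊢ (q_0, 10, BBXZ) ⊢ (q_2, 0, BXZ) ⊢ (q_2, ε, XBXZ)
All input consumed in state q_2 with stack XBXZ.

XBXZ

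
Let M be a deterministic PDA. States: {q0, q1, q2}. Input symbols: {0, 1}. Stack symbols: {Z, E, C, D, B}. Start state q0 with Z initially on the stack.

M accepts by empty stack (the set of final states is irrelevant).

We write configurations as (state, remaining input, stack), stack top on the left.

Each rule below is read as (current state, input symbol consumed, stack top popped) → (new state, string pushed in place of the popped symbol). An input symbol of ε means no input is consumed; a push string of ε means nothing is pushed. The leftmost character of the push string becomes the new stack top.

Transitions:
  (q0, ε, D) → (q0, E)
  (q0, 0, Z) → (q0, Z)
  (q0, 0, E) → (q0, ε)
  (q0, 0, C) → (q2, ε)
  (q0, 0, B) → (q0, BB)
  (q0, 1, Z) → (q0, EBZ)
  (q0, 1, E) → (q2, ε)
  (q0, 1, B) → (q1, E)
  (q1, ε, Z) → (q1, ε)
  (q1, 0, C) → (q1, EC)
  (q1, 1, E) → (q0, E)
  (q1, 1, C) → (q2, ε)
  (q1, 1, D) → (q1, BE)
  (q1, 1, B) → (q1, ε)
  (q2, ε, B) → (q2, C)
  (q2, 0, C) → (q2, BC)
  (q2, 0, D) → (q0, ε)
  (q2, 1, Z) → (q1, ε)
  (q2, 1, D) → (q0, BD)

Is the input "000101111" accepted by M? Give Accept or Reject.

(q0, 000101111, Z) ⊢ (q0, 00101111, Z) ⊢ (q0, 0101111, Z) ⊢ (q0, 101111, Z) ⊢ (q0, 01111, EBZ) ⊢ (q0, 1111, BZ) ⊢ (q1, 111, EZ) ⊢ (q0, 11, EZ) ⊢ (q2, 1, Z) ⊢ (q1, ε, ε)
All input consumed and the stack is empty.

Accept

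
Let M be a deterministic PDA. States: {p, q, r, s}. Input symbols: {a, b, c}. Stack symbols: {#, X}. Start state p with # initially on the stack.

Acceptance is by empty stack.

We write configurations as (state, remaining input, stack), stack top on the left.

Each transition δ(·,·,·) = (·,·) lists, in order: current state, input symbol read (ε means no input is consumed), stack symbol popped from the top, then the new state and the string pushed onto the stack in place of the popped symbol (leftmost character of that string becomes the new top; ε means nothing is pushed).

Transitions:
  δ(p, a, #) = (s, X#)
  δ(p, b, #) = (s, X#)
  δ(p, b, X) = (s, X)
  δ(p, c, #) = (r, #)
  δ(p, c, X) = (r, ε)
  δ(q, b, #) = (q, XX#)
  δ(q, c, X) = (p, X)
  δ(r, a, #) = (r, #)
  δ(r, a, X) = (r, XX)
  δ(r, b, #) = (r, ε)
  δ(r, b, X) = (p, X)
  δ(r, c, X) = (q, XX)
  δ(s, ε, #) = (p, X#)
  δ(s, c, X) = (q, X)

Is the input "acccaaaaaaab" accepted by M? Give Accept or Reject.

(p, acccaaaaaaab, #)
  read a, top #: go to s, push X# → (s, cccaaaaaaab, X#)
  read c, top X: go to q, push X → (q, ccaaaaaaab, X#)
  read c, top X: go to p, push X → (p, caaaaaaab, X#)
  read c, top X: go to r, push ε → (r, aaaaaaab, #)
  read a, top #: go to r, push # → (r, aaaaaab, #)
  read a, top #: go to r, push # → (r, aaaaab, #)
  read a, top #: go to r, push # → (r, aaaab, #)
  read a, top #: go to r, push # → (r, aaab, #)
  read a, top #: go to r, push # → (r, aab, #)
  read a, top #: go to r, push # → (r, ab, #)
  read a, top #: go to r, push # → (r, b, #)
  read b, top #: go to r, push ε → (r, ε, ε)
All input consumed and the stack is empty.

Accept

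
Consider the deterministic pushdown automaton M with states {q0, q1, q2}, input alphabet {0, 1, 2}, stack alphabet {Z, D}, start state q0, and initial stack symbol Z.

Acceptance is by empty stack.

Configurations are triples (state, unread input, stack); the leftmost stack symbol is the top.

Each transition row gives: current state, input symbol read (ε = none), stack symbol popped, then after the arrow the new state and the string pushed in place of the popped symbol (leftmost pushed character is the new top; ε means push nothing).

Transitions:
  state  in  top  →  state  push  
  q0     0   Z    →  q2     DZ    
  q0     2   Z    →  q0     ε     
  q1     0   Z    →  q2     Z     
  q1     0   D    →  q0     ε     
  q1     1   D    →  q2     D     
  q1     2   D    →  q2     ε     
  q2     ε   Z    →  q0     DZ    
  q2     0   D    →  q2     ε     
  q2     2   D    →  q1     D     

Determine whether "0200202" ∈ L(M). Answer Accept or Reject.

Accept

(q0, 0200202, Z)
  read 0, top Z: go to q2, push DZ → (q2, 200202, DZ)
  read 2, top D: go to q1, push D → (q1, 00202, DZ)
  read 0, top D: go to q0, push ε → (q0, 0202, Z)
  read 0, top Z: go to q2, push DZ → (q2, 202, DZ)
  read 2, top D: go to q1, push D → (q1, 02, DZ)
  read 0, top D: go to q0, push ε → (q0, 2, Z)
  read 2, top Z: go to q0, push ε → (q0, ε, ε)
All input consumed and the stack is empty.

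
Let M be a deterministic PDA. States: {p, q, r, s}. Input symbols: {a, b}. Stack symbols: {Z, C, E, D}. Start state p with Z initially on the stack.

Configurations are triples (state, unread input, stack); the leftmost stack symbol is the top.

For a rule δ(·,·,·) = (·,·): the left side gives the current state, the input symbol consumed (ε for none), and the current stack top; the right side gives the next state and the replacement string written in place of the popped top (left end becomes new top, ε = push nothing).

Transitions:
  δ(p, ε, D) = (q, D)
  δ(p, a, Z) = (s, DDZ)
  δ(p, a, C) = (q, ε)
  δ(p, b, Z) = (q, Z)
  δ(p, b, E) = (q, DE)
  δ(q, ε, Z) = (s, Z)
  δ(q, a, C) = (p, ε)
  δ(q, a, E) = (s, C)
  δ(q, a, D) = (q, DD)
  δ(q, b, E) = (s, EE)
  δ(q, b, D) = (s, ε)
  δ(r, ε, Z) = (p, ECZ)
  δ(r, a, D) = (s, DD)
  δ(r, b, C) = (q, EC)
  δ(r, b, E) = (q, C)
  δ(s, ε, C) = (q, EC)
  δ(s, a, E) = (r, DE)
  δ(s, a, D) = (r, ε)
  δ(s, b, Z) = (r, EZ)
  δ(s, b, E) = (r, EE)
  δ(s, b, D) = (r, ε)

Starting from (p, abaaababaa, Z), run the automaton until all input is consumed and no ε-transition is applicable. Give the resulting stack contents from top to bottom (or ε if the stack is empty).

DZ

(p, abaaababaa, Z) ⊢ (s, baaababaa, DDZ) ⊢ (r, aaababaa, DZ) ⊢ (s, aababaa, DDZ) ⊢ (r, ababaa, DZ) ⊢ (s, babaa, DDZ) ⊢ (r, abaa, DZ) ⊢ (s, baa, DDZ) ⊢ (r, aa, DZ) ⊢ (s, a, DDZ) ⊢ (r, ε, DZ)
All input consumed in state r with stack DZ.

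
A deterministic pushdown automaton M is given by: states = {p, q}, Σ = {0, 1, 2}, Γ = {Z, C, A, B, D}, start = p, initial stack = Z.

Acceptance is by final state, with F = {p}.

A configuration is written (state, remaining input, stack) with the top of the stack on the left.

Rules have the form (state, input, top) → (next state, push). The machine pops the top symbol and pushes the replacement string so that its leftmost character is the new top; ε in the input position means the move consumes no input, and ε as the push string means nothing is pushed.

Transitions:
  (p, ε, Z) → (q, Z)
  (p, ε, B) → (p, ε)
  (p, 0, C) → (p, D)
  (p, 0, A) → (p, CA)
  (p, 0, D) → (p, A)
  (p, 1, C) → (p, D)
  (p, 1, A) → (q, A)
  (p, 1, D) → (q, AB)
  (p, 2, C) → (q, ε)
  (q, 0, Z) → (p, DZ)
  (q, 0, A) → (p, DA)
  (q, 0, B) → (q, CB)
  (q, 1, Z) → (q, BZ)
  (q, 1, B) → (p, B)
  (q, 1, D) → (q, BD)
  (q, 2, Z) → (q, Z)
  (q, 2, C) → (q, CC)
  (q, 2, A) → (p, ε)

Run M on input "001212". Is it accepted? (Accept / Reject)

(p, 001212, Z)
  ε-move, top Z: go to q, push Z → (q, 001212, Z)
  read 0, top Z: go to p, push DZ → (p, 01212, DZ)
  read 0, top D: go to p, push A → (p, 1212, AZ)
  read 1, top A: go to q, push A → (q, 212, AZ)
  read 2, top A: go to p, push ε → (p, 12, Z)
  ε-move, top Z: go to q, push Z → (q, 12, Z)
  read 1, top Z: go to q, push BZ → (q, 2, BZ)
No transition applies at (q, 2, BZ); input not fully consumed.

Reject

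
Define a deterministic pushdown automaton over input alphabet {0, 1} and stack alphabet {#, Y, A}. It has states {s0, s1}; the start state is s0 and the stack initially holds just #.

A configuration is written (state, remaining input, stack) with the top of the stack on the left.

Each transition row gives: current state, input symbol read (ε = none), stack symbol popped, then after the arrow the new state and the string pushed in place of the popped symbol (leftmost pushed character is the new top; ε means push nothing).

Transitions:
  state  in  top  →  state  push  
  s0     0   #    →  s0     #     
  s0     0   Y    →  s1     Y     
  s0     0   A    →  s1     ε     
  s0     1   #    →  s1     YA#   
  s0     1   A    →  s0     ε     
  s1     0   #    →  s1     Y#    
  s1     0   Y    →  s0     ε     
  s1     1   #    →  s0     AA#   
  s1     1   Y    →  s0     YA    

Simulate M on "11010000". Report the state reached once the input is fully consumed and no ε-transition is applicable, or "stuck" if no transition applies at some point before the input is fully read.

(s0, 11010000, #)
  read 1, top #: go to s1, push YA# → (s1, 1010000, YA#)
  read 1, top Y: go to s0, push YA → (s0, 010000, YAA#)
  read 0, top Y: go to s1, push Y → (s1, 10000, YAA#)
  read 1, top Y: go to s0, push YA → (s0, 0000, YAAA#)
  read 0, top Y: go to s1, push Y → (s1, 000, YAAA#)
  read 0, top Y: go to s0, push ε → (s0, 00, AAA#)
  read 0, top A: go to s1, push ε → (s1, 0, AA#)
No transition for (s1, 0, top A); M blocks with input 0 remaining.

stuck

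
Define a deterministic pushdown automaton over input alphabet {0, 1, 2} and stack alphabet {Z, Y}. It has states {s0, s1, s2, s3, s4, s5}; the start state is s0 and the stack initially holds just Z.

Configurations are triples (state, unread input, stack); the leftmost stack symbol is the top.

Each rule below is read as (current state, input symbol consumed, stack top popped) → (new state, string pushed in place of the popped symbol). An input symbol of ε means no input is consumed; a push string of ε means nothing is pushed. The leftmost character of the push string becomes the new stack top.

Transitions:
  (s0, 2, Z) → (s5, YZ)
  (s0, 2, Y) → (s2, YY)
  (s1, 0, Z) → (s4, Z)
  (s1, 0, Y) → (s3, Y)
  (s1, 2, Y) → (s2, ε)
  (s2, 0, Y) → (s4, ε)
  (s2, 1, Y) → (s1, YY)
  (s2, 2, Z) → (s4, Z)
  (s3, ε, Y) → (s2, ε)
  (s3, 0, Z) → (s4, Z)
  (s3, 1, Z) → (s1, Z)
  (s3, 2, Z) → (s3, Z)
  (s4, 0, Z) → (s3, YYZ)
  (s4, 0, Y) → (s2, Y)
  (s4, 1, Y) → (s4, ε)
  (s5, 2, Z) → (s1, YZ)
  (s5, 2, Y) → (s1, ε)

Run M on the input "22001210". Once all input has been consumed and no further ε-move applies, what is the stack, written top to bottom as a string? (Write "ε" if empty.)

(s0, 22001210, Z)
  read 2, top Z: go to s5, push YZ → (s5, 2001210, YZ)
  read 2, top Y: go to s1, push ε → (s1, 001210, Z)
  read 0, top Z: go to s4, push Z → (s4, 01210, Z)
  read 0, top Z: go to s3, push YYZ → (s3, 1210, YYZ)
  ε-move, top Y: go to s2, push ε → (s2, 1210, YZ)
  read 1, top Y: go to s1, push YY → (s1, 210, YYZ)
  read 2, top Y: go to s2, push ε → (s2, 10, YZ)
  read 1, top Y: go to s1, push YY → (s1, 0, YYZ)
  read 0, top Y: go to s3, push Y → (s3, ε, YYZ)
  ε-move, top Y: go to s2, push ε → (s2, ε, YZ)
All input consumed in state s2 with stack YZ.

YZ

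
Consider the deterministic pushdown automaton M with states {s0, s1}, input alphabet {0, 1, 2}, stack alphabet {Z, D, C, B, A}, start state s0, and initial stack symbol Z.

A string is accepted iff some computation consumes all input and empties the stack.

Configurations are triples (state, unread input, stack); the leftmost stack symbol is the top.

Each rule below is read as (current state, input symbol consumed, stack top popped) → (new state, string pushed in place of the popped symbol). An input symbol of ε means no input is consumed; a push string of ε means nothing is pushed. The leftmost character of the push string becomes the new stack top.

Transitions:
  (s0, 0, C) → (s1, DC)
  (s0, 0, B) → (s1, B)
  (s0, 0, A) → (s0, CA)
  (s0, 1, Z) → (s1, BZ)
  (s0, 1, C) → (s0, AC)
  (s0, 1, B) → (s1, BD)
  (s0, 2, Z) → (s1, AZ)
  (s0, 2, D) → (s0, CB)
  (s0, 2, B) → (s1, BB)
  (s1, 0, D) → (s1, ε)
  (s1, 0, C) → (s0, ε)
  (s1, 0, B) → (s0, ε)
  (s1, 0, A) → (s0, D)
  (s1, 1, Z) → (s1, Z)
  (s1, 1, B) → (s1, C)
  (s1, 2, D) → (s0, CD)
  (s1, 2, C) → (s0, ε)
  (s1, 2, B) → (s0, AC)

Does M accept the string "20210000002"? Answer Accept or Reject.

(s0, 20210000002, Z) ⊢ (s1, 0210000002, AZ) ⊢ (s0, 210000002, DZ) ⊢ (s0, 10000002, CBZ) ⊢ (s0, 0000002, ACBZ) ⊢ (s0, 000002, CACBZ) ⊢ (s1, 00002, DCACBZ) ⊢ (s1, 0002, CACBZ) ⊢ (s0, 002, ACBZ) ⊢ (s0, 02, CACBZ) ⊢ (s1, 2, DCACBZ) ⊢ (s0, ε, CDCACBZ)
All input consumed; stack is CDCACBZ, not empty, and no further ε-move applies.

Reject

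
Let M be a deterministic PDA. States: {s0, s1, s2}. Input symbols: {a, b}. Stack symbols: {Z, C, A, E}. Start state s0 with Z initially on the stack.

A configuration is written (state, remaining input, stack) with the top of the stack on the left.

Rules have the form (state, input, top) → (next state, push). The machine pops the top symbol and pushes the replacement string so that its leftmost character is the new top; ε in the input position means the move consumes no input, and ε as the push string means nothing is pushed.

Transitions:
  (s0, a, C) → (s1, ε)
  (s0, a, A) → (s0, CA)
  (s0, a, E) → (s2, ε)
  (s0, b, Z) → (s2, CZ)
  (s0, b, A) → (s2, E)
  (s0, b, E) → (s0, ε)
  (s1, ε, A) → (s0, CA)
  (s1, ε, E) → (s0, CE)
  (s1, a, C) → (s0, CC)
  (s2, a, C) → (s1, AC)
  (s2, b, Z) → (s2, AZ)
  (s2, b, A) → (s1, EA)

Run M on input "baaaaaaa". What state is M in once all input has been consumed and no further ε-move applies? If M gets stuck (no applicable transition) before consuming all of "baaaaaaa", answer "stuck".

s0

(s0, baaaaaaa, Z)
  read b, top Z: go to s2, push CZ → (s2, aaaaaaa, CZ)
  read a, top C: go to s1, push AC → (s1, aaaaaa, ACZ)
  ε-move, top A: go to s0, push CA → (s0, aaaaaa, CACZ)
  read a, top C: go to s1, push ε → (s1, aaaaa, ACZ)
  ε-move, top A: go to s0, push CA → (s0, aaaaa, CACZ)
  read a, top C: go to s1, push ε → (s1, aaaa, ACZ)
  ε-move, top A: go to s0, push CA → (s0, aaaa, CACZ)
  read a, top C: go to s1, push ε → (s1, aaa, ACZ)
  ε-move, top A: go to s0, push CA → (s0, aaa, CACZ)
  read a, top C: go to s1, push ε → (s1, aa, ACZ)
  ε-move, top A: go to s0, push CA → (s0, aa, CACZ)
  read a, top C: go to s1, push ε → (s1, a, ACZ)
  ε-move, top A: go to s0, push CA → (s0, a, CACZ)
  read a, top C: go to s1, push ε → (s1, ε, ACZ)
  ε-move, top A: go to s0, push CA → (s0, ε, CACZ)
All input consumed; M is in state s0.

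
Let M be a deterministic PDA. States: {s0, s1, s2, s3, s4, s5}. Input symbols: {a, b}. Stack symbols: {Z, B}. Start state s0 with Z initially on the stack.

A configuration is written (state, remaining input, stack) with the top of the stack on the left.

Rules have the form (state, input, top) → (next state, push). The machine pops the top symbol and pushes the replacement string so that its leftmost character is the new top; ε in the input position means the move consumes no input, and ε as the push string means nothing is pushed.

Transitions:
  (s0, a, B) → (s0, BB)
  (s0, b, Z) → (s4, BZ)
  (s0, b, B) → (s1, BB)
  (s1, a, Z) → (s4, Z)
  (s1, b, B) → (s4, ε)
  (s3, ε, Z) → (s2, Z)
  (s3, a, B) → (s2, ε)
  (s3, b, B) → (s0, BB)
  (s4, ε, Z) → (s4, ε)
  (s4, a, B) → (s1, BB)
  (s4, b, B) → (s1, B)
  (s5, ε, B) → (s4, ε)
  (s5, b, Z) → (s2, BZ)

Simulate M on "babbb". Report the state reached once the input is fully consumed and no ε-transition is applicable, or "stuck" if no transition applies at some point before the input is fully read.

(s0, babbb, Z)
  read b, top Z: go to s4, push BZ → (s4, abbb, BZ)
  read a, top B: go to s1, push BB → (s1, bbb, BBZ)
  read b, top B: go to s4, push ε → (s4, bb, BZ)
  read b, top B: go to s1, push B → (s1, b, BZ)
  read b, top B: go to s4, push ε → (s4, ε, Z)
  ε-move, top Z: go to s4, push ε → (s4, ε, ε)
All input consumed; M is in state s4.

s4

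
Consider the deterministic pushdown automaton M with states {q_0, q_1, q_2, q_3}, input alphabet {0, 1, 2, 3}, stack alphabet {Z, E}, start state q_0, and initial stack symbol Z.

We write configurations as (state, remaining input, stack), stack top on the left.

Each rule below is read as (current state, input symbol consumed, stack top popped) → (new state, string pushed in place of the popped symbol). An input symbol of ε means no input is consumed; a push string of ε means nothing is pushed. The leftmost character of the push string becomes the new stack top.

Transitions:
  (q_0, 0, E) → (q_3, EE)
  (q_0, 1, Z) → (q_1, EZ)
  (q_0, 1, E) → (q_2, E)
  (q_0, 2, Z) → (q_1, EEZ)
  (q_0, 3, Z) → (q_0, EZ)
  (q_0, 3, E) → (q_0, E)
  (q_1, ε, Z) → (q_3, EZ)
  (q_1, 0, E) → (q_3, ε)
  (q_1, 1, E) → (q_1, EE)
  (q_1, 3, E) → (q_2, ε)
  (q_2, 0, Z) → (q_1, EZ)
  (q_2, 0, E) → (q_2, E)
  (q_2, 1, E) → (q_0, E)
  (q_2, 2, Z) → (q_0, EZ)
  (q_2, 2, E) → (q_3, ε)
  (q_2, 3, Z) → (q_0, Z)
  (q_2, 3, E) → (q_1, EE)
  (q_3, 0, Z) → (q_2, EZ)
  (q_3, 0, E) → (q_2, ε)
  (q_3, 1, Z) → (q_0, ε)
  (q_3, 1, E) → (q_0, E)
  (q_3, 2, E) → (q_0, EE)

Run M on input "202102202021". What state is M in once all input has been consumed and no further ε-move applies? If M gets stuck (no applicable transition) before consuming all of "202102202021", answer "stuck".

(q_0, 202102202021, Z)
  read 2, top Z: go to q_1, push EEZ → (q_1, 02102202021, EEZ)
  read 0, top E: go to q_3, push ε → (q_3, 2102202021, EZ)
  read 2, top E: go to q_0, push EE → (q_0, 102202021, EEZ)
  read 1, top E: go to q_2, push E → (q_2, 02202021, EEZ)
  read 0, top E: go to q_2, push E → (q_2, 2202021, EEZ)
  read 2, top E: go to q_3, push ε → (q_3, 202021, EZ)
  read 2, top E: go to q_0, push EE → (q_0, 02021, EEZ)
  read 0, top E: go to q_3, push EE → (q_3, 2021, EEEZ)
  read 2, top E: go to q_0, push EE → (q_0, 021, EEEEZ)
  read 0, top E: go to q_3, push EE → (q_3, 21, EEEEEZ)
  read 2, top E: go to q_0, push EE → (q_0, 1, EEEEEEZ)
  read 1, top E: go to q_2, push E → (q_2, ε, EEEEEEZ)
All input consumed; M is in state q_2.

q_2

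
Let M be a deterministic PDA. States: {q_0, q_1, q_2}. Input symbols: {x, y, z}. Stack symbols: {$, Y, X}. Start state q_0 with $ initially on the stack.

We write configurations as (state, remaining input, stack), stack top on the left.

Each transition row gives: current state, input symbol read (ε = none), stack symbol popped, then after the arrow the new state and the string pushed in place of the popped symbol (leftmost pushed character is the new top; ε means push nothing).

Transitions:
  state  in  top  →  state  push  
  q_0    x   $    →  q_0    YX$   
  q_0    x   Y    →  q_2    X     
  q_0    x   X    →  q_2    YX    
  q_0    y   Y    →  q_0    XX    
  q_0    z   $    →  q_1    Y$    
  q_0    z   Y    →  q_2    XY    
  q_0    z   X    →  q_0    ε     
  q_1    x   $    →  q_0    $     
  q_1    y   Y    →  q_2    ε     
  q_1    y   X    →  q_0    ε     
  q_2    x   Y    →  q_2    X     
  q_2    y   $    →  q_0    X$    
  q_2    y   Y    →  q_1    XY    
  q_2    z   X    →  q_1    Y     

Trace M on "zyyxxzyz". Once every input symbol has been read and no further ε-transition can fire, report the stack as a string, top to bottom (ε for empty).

(q_0, zyyxxzyz, $)
  read z, top $: go to q_1, push Y$ → (q_1, yyxxzyz, Y$)
  read y, top Y: go to q_2, push ε → (q_2, yxxzyz, $)
  read y, top $: go to q_0, push X$ → (q_0, xxzyz, X$)
  read x, top X: go to q_2, push YX → (q_2, xzyz, YX$)
  read x, top Y: go to q_2, push X → (q_2, zyz, XX$)
  read z, top X: go to q_1, push Y → (q_1, yz, YX$)
  read y, top Y: go to q_2, push ε → (q_2, z, X$)
  read z, top X: go to q_1, push Y → (q_1, ε, Y$)
All input consumed in state q_1 with stack Y$.

Y$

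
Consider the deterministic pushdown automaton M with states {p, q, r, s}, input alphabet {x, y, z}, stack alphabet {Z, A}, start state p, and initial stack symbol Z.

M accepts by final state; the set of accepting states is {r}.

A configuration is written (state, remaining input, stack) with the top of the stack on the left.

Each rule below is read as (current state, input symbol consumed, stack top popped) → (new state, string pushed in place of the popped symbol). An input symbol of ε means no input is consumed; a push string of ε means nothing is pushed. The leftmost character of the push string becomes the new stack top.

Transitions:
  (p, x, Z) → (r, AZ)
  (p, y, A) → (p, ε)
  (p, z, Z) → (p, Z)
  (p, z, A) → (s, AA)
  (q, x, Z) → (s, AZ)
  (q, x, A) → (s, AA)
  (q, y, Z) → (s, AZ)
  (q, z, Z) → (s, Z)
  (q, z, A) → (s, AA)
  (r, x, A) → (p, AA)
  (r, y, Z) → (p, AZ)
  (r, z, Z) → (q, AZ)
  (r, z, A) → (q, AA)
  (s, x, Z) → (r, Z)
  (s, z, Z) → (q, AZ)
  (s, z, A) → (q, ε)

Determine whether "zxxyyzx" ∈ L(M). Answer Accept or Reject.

Accept

(p, zxxyyzx, Z)
  read z, top Z: go to p, push Z → (p, xxyyzx, Z)
  read x, top Z: go to r, push AZ → (r, xyyzx, AZ)
  read x, top A: go to p, push AA → (p, yyzx, AAZ)
  read y, top A: go to p, push ε → (p, yzx, AZ)
  read y, top A: go to p, push ε → (p, zx, Z)
  read z, top Z: go to p, push Z → (p, x, Z)
  read x, top Z: go to r, push AZ → (r, ε, AZ)
All input consumed; state r ∈ F.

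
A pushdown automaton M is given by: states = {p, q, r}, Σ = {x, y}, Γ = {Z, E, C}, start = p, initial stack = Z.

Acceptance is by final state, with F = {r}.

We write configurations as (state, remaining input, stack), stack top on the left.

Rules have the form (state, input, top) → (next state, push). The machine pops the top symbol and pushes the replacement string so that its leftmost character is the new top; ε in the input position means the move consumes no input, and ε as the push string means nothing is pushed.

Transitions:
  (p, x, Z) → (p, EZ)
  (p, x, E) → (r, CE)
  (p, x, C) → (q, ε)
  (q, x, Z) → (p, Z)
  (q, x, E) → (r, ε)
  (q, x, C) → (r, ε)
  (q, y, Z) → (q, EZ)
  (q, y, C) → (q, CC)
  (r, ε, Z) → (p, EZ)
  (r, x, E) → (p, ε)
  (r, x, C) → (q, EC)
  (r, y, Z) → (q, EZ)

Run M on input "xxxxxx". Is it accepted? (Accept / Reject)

One accepting computation: (p, xxxxxx, Z) ⊢ (p, xxxxx, EZ) ⊢ (r, xxxx, CEZ) ⊢ (q, xxx, ECEZ) ⊢ (r, xx, CEZ) ⊢ (q, x, ECEZ) ⊢ (r, ε, CEZ)
All input consumed and state r ∈ F.

Accept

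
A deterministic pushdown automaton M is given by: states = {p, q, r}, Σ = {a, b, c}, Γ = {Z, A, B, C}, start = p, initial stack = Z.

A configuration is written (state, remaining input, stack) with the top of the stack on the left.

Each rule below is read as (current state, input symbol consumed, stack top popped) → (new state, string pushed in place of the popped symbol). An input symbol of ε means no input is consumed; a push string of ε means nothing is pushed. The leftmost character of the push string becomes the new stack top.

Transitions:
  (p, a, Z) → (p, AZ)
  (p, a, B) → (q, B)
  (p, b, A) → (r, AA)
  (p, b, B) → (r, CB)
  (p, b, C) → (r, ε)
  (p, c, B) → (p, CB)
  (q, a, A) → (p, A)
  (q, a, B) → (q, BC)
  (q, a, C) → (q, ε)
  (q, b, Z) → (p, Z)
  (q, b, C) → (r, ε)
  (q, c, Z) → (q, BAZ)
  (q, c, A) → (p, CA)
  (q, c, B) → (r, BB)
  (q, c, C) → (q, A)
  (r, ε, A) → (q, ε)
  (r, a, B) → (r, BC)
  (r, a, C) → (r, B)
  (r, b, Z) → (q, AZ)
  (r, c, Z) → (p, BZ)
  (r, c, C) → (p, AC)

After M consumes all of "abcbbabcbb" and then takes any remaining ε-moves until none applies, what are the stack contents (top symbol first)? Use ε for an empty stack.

(p, abcbbabcbb, Z)
  read a, top Z: go to p, push AZ → (p, bcbbabcbb, AZ)
  read b, top A: go to r, push AA → (r, cbbabcbb, AAZ)
  ε-move, top A: go to q, push ε → (q, cbbabcbb, AZ)
  read c, top A: go to p, push CA → (p, bbabcbb, CAZ)
  read b, top C: go to r, push ε → (r, babcbb, AZ)
  ε-move, top A: go to q, push ε → (q, babcbb, Z)
  read b, top Z: go to p, push Z → (p, abcbb, Z)
  read a, top Z: go to p, push AZ → (p, bcbb, AZ)
  read b, top A: go to r, push AA → (r, cbb, AAZ)
  ε-move, top A: go to q, push ε → (q, cbb, AZ)
  read c, top A: go to p, push CA → (p, bb, CAZ)
  read b, top C: go to r, push ε → (r, b, AZ)
  ε-move, top A: go to q, push ε → (q, b, Z)
  read b, top Z: go to p, push Z → (p, ε, Z)
All input consumed in state p with stack Z.

Z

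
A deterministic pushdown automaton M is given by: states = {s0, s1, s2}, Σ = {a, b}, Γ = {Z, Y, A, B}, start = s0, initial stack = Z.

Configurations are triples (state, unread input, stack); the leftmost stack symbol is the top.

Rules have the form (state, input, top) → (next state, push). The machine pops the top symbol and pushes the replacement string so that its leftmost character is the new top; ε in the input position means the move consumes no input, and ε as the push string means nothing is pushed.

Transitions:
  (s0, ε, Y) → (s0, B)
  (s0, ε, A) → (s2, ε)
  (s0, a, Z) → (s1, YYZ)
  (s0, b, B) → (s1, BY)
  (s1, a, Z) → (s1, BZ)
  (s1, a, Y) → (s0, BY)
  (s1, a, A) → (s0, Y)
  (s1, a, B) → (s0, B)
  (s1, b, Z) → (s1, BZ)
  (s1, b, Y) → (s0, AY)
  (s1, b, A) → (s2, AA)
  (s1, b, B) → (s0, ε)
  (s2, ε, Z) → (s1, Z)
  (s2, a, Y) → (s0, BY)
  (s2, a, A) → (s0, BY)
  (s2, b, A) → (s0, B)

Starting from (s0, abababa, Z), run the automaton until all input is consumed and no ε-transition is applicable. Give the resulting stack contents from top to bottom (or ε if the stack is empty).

(s0, abababa, Z) ⊢ (s1, bababa, YYZ) ⊢ (s0, ababa, AYYZ) ⊢ (s2, ababa, YYZ) ⊢ (s0, baba, BYYZ) ⊢ (s1, aba, BYYYZ) ⊢ (s0, ba, BYYYZ) ⊢ (s1, a, BYYYYZ) ⊢ (s0, ε, BYYYYZ)
All input consumed in state s0 with stack BYYYYZ.

BYYYYZ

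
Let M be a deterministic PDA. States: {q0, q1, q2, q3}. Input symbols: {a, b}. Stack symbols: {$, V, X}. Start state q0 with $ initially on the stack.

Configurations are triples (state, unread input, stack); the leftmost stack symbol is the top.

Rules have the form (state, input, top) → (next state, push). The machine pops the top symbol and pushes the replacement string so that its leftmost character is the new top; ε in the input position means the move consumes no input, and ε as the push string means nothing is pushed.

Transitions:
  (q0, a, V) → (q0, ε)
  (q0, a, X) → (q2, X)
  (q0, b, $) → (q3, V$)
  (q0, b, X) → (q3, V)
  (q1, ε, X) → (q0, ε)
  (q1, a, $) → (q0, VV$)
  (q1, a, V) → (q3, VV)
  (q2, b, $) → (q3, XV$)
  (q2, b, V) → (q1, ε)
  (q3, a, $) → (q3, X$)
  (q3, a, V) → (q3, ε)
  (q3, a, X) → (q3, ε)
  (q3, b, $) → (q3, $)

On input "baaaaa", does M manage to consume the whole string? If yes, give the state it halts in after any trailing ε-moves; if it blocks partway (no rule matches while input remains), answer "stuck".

q3

(q0, baaaaa, $)
  read b, top $: go to q3, push V$ → (q3, aaaaa, V$)
  read a, top V: go to q3, push ε → (q3, aaaa, $)
  read a, top $: go to q3, push X$ → (q3, aaa, X$)
  read a, top X: go to q3, push ε → (q3, aa, $)
  read a, top $: go to q3, push X$ → (q3, a, X$)
  read a, top X: go to q3, push ε → (q3, ε, $)
All input consumed; M is in state q3.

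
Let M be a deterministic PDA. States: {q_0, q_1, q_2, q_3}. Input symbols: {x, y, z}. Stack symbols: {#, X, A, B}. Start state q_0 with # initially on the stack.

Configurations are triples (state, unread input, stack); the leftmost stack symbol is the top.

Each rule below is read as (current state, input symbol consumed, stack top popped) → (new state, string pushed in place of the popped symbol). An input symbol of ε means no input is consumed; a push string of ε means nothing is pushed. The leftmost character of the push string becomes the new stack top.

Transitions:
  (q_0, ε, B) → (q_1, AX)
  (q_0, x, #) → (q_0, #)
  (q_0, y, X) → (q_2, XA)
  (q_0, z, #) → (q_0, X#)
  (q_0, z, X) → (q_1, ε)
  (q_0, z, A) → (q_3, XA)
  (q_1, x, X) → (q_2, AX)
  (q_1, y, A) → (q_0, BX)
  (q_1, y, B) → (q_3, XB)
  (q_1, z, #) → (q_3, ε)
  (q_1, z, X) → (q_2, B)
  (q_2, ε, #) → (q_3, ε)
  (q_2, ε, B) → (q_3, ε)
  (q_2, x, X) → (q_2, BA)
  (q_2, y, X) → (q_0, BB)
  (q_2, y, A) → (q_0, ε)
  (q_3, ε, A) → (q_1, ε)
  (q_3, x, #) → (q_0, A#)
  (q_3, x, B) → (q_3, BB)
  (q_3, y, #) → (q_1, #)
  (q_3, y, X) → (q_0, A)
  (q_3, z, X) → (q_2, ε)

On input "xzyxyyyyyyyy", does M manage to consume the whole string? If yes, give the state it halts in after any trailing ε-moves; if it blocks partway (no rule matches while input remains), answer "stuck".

(q_0, xzyxyyyyyyyy, #)
  read x, top #: go to q_0, push # → (q_0, zyxyyyyyyyy, #)
  read z, top #: go to q_0, push X# → (q_0, yxyyyyyyyy, X#)
  read y, top X: go to q_2, push XA → (q_2, xyyyyyyyy, XA#)
  read x, top X: go to q_2, push BA → (q_2, yyyyyyyy, BAA#)
  ε-move, top B: go to q_3, push ε → (q_3, yyyyyyyy, AA#)
  ε-move, top A: go to q_1, push ε → (q_1, yyyyyyyy, A#)
  read y, top A: go to q_0, push BX → (q_0, yyyyyyy, BX#)
  ε-move, top B: go to q_1, push AX → (q_1, yyyyyyy, AXX#)
  read y, top A: go to q_0, push BX → (q_0, yyyyyy, BXXX#)
  ε-move, top B: go to q_1, push AX → (q_1, yyyyyy, AXXXX#)
  read y, top A: go to q_0, push BX → (q_0, yyyyy, BXXXXX#)
  ε-move, top B: go to q_1, push AX → (q_1, yyyyy, AXXXXXX#)
  read y, top A: go to q_0, push BX → (q_0, yyyy, BXXXXXXX#)
  ε-move, top B: go to q_1, push AX → (q_1, yyyy, AXXXXXXXX#)
  read y, top A: go to q_0, push BX → (q_0, yyy, BXXXXXXXXX#)
  ε-move, top B: go to q_1, push AX → (q_1, yyy, AXXXXXXXXXX#)
  read y, top A: go to q_0, push BX → (q_0, yy, BXXXXXXXXXXX#)
  ε-move, top B: go to q_1, push AX → (q_1, yy, AXXXXXXXXXXXX#)
  read y, top A: go to q_0, push BX → (q_0, y, BXXXXXXXXXXXXX#)
  ε-move, top B: go to q_1, push AX → (q_1, y, AXXXXXXXXXXXXXX#)
  read y, top A: go to q_0, push BX → (q_0, ε, BXXXXXXXXXXXXXXX#)
  ε-move, top B: go to q_1, push AX → (q_1, ε, AXXXXXXXXXXXXXXXX#)
All input consumed; M is in state q_1.

q_1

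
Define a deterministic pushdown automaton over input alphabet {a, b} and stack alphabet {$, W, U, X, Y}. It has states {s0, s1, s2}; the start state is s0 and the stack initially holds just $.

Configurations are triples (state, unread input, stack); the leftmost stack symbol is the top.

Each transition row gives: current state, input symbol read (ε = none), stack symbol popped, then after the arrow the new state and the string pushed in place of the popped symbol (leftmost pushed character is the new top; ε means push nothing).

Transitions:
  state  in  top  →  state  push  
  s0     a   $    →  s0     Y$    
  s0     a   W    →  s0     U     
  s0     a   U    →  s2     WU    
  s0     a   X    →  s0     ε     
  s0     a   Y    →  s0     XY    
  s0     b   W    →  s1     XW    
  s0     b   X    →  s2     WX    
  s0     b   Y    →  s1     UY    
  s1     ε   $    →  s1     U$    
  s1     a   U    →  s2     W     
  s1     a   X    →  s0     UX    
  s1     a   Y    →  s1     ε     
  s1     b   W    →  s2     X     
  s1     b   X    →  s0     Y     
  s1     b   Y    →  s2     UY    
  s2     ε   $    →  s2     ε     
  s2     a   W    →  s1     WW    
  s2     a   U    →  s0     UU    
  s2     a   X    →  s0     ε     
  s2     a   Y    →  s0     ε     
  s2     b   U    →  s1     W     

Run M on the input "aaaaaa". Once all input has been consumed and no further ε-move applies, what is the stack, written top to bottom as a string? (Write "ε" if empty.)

XY$

(s0, aaaaaa, $)
  read a, top $: go to s0, push Y$ → (s0, aaaaa, Y$)
  read a, top Y: go to s0, push XY → (s0, aaaa, XY$)
  read a, top X: go to s0, push ε → (s0, aaa, Y$)
  read a, top Y: go to s0, push XY → (s0, aa, XY$)
  read a, top X: go to s0, push ε → (s0, a, Y$)
  read a, top Y: go to s0, push XY → (s0, ε, XY$)
All input consumed in state s0 with stack XY$.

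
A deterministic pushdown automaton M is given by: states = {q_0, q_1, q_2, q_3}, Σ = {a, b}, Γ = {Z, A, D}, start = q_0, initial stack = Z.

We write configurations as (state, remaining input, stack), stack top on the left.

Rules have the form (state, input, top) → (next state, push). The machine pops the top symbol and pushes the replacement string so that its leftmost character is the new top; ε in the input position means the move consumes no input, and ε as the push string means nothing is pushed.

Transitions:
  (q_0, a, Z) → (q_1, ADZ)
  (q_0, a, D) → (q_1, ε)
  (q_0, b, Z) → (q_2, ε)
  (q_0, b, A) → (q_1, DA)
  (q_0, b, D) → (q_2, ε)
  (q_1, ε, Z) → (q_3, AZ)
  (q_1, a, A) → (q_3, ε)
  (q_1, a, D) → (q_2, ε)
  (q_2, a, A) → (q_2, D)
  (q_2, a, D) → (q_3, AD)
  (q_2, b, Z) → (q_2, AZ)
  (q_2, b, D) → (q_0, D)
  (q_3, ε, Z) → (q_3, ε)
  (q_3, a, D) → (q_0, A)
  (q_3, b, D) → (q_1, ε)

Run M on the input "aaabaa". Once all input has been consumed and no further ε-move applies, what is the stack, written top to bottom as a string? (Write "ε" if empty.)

(q_0, aaabaa, Z)
  read a, top Z: go to q_1, push ADZ → (q_1, aabaa, ADZ)
  read a, top A: go to q_3, push ε → (q_3, abaa, DZ)
  read a, top D: go to q_0, push A → (q_0, baa, AZ)
  read b, top A: go to q_1, push DA → (q_1, aa, DAZ)
  read a, top D: go to q_2, push ε → (q_2, a, AZ)
  read a, top A: go to q_2, push D → (q_2, ε, DZ)
All input consumed in state q_2 with stack DZ.

DZ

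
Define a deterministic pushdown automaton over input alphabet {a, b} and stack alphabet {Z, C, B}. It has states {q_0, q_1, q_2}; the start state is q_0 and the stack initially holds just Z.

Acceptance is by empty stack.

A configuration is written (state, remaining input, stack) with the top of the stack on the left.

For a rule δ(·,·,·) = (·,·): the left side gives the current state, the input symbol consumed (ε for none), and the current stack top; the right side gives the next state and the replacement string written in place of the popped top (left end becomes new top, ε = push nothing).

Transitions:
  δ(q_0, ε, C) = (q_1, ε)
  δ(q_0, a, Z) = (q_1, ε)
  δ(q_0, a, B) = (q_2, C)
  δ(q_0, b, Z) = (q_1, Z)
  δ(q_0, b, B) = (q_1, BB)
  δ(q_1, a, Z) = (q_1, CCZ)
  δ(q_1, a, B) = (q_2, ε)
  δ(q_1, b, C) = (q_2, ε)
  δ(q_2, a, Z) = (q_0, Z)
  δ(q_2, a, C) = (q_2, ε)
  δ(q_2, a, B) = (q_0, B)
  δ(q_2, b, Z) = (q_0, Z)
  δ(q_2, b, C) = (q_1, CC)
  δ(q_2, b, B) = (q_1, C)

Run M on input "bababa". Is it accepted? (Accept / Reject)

Accept

(q_0, bababa, Z)
  read b, top Z: go to q_1, push Z → (q_1, ababa, Z)
  read a, top Z: go to q_1, push CCZ → (q_1, baba, CCZ)
  read b, top C: go to q_2, push ε → (q_2, aba, CZ)
  read a, top C: go to q_2, push ε → (q_2, ba, Z)
  read b, top Z: go to q_0, push Z → (q_0, a, Z)
  read a, top Z: go to q_1, push ε → (q_1, ε, ε)
All input consumed and the stack is empty.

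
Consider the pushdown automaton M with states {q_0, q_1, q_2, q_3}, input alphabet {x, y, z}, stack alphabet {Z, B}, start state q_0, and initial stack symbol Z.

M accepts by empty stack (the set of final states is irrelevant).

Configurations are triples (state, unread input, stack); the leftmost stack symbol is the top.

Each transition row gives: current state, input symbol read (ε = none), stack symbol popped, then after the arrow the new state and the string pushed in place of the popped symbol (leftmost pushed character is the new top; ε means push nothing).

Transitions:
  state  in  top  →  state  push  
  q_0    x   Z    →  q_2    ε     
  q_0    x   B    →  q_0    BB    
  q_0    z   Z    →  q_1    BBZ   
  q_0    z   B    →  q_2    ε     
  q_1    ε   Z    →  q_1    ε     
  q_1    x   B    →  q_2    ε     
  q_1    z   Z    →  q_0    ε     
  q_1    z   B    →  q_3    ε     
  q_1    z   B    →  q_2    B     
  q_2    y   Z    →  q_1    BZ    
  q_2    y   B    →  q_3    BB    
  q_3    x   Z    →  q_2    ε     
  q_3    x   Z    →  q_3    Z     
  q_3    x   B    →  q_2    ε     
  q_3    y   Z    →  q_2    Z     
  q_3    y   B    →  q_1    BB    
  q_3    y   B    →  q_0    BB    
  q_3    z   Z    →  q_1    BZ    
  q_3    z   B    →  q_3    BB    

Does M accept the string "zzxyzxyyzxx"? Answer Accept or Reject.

One accepting computation: (q_0, zzxyzxyyzxx, Z) ⊢ (q_1, zxyzxyyzxx, BBZ) ⊢ (q_3, xyzxyyzxx, BZ) ⊢ (q_2, yzxyyzxx, Z) ⊢ (q_1, zxyyzxx, BZ) ⊢ (q_3, xyyzxx, Z) ⊢ (q_3, yyzxx, Z) ⊢ (q_2, yzxx, Z) ⊢ (q_1, zxx, BZ) ⊢ (q_3, xx, Z) ⊢ (q_3, x, Z) ⊢ (q_2, ε, ε)
All input consumed and the stack is empty.

Accept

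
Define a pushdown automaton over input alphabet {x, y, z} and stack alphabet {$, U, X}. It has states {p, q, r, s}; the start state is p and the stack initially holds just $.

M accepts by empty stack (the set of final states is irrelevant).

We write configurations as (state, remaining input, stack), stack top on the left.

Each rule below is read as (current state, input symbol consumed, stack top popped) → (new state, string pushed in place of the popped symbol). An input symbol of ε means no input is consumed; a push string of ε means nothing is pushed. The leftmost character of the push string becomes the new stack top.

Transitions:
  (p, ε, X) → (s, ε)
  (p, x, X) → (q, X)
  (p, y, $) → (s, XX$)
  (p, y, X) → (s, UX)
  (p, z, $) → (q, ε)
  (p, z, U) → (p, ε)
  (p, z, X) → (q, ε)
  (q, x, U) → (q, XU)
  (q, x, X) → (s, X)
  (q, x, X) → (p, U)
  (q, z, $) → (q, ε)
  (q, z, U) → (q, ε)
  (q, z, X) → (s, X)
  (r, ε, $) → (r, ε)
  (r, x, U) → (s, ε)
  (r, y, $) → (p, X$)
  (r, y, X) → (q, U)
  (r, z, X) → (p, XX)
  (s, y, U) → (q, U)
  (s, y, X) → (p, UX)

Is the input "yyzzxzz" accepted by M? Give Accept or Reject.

One accepting computation: (p, yyzzxzz, $) ⊢ (s, yzzxzz, XX$) ⊢ (p, zzxzz, UXX$) ⊢ (p, zxzz, XX$) ⊢ (q, xzz, X$) ⊢ (p, zz, U$) ⊢ (p, z, $) ⊢ (q, ε, ε)
All input consumed and the stack is empty.

Accept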